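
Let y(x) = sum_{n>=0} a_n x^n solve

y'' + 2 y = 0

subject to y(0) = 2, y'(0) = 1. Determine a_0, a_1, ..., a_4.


Ansatz: y(x) = sum_{n>=0} a_n x^n, so y'(x) = sum_{n>=1} n a_n x^(n-1) and y''(x) = sum_{n>=2} n(n-1) a_n x^(n-2).
Substitute into P(x) y'' + Q(x) y' + R(x) y = 0 with P(x) = 1, Q(x) = 0, R(x) = 2, and match powers of x.
Initial conditions: a_0 = 2, a_1 = 1.
Setting the coefficient of each power of x to zero and solving order by order (substituting the coefficients already found):
  x^0: 2 a_2 + 2 a_0 = 0  ->  2 a_2 = -2 a_0 = -4  ->  a_2 = -2
  x^1: 6 a_3 + 2 a_1 = 0  ->  6 a_3 = -2 a_1 = -2  ->  a_3 = -1/3
  x^2: 12 a_4 + 2 a_2 = 0  ->  12 a_4 = -2 a_2 = 4  ->  a_4 = 1/3
Truncated series: y(x) = 2 + x - 2 x^2 - (1/3) x^3 + (1/3) x^4 + O(x^5).

a_0 = 2; a_1 = 1; a_2 = -2; a_3 = -1/3; a_4 = 1/3


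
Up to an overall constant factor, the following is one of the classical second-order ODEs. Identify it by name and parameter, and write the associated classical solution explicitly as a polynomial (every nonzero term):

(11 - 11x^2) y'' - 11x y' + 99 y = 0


All three coefficients share the factor 11; dividing through by 11 gives  (1 - x^2) y'' - x y' + 9 y = 0.
This matches the Chebyshev equation (1 - x^2) y'' - x y' + n^2 y = 0 (note the -x y' term, not -2x y') with n^2 = 9, so n = 3; the polynomial solution is T_3(x).
With y = sum_k a_k x^k, matching x^k gives (k+2)(k+1) a_{k+2} = (k^2 - n^2) a_k = (k - 3)(k + 3) a_k. The right side vanishes at k = 3, so the series with the parity of 3 terminates at degree 3.
Standard normalization: leading coefficient of T_n is 2^(n-1), so a_3 = 2^2 = 4. Work downward with a_k = (k+1)(k+2) a_{k+2} / ((k - 3)(k + 3)):
  a_1 = (2)(3)(4) / ((1 - 3)(1 + 3)) = 24/(-8) = -3
Hence T_3(x) = 4 x^3 - 3 x.

T_3(x); series = 4 x^3 - 3 x


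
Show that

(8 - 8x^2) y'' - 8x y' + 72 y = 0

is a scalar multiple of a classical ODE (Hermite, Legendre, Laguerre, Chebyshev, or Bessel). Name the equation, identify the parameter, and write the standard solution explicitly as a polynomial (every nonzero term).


All three coefficients share the factor 8; dividing through by 8 gives  (1 - x^2) y'' - x y' + 9 y = 0.
This matches the Chebyshev equation (1 - x^2) y'' - x y' + n^2 y = 0 (note the -x y' term, not -2x y') with n^2 = 9, so n = 3; the polynomial solution is T_3(x).
With y = sum_k a_k x^k, matching x^k gives (k+2)(k+1) a_{k+2} = (k^2 - n^2) a_k = (k - 3)(k + 3) a_k. The right side vanishes at k = 3, so the series with the parity of 3 terminates at degree 3.
Standard normalization: leading coefficient of T_n is 2^(n-1), so a_3 = 2^2 = 4. Work downward with a_k = (k+1)(k+2) a_{k+2} / ((k - 3)(k + 3)):
  a_1 = (2)(3)(4) / ((1 - 3)(1 + 3)) = 24/(-8) = -3
Hence T_3(x) = 4 x^3 - 3 x.

T_3(x); series = 4 x^3 - 3 x


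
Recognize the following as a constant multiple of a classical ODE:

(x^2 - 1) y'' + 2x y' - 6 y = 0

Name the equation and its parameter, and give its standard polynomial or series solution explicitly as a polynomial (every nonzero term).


All three coefficients share the factor -1; dividing through by -1 gives  (1 - x^2) y'' - 2x y' + 6 y = 0.
This matches the Legendre equation (1 - x^2) y'' - 2x y' + n(n+1) y = 0 (note the -2x y' term) with n(n+1) = 6, so n = 2; the polynomial solution is P_2(x).
With y = sum_k a_k x^k, matching x^k gives (k+2)(k+1) a_{k+2} = [k(k+1) - n(n+1)] a_k = (k - 2)(k + 3) a_k. The right side vanishes at k = 2, so the series with the parity of 2 terminates at degree 2.
Standard normalization (P_n(1) = 1): leading coefficient (2n)!/(2^n (n!)^2) = 24/(4*4) = 3/2, so a_2 = 3/2. Work downward with a_k = (k+1)(k+2) a_{k+2} / ((k - 2)(k + 3)):
  a_0 = (1)(2)(3/2) / ((0 - 2)(0 + 3)) = 3/(-6) = -1/2
Hence P_2(x) = 3 x^2/2 - 1/2.

P_2(x); series = 3 x^2/2 - 1/2


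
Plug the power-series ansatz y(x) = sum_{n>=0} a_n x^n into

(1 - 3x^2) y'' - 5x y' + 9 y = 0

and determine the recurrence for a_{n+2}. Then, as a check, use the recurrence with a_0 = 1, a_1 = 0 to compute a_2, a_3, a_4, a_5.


Substitute y = sum_n a_n x^n.
(1 - 3 x^2) y'' contributes (n+2)(n+1) a_{n+2} - 3 n(n-1) a_n at x^n.
-5 x y'(x) contributes -5 n a_n at x^n.
9 y(x) contributes 9 a_n at x^n.
Matching x^n: (n+2)(n+1) a_{n+2} + (-3 n(n-1) - 5 n + 9) a_n = 0.
Thus a_{n+2} = (3 n(n-1) + 5 n - 9) / ((n+1)(n+2)) * a_n.

Check with a_0 = 1, a_1 = 0 (apply the recurrence for n = 0, 1, 2, 3): a_0 = 1, a_1 = 0, a_2 = -9/2, a_3 = 0, a_4 = -21/8, a_5 = 0.

a_(n+2) = (3 n(n-1) + 5 n - 9) / ((n+1)(n+2)) * a_n; check: a_0 = 1, a_1 = 0, a_2 = -9/2, a_3 = 0, a_4 = -21/8, a_5 = 0


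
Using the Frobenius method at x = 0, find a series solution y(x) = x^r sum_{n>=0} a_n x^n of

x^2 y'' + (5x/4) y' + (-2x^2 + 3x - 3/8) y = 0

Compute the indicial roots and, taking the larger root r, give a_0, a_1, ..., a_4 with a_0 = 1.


Write in Frobenius form y'' + (p(x)/x) y' + (q(x)/x^2) y = 0:
  p(x) = 5/4,  q(x) = -2x^2 + 3x - 3/8.
Indicial equation: r(r-1) + (5/4) r + (-3/8) = 0 -> roots r_1 = 1/2, r_2 = -3/4.
Take r = r_1 = 1/2. Let y(x) = x^r sum_{n>=0} a_n x^n with a_0 = 1.
Substitute y = x^r sum a_n x^n and match x^{r+n}. The recurrence is
  D(n) a_n + 3 a_{n-1} - 2 a_{n-2} = 0,  where D(n) = (r+n)(r+n-1) + (5/4)(r+n) + (-3/8).
  a_n = [-3 a_{n-1} + 2 a_{n-2}] / D(n).
Since the indicial polynomial factors as (r - r_1)(r - r_2), D(n) = (r_1 + n - r_1)(r_1 + n - r_2) = n(n + 5/4).
Evaluating step by step (a_0 = 1):
  n = 1: D(1) = 1(1 + 5/4) = 9/4; numerator = -3(1) = -3; a_1 = (-3)/(9/4) = -4/3
  n = 2: D(2) = 2(2 + 5/4) = 13/2; numerator = -3(-4/3) + 2(1) = 6; a_2 = (6)/(13/2) = 12/13
  n = 3: D(3) = 3(3 + 5/4) = 51/4; numerator = -3(12/13) + 2(-4/3) = -212/39; a_3 = (-212/39)/(51/4) = -848/1989
  n = 4: D(4) = 4(4 + 5/4) = 21; numerator = -3(-848/1989) + 2(12/13) = 2072/663; a_4 = (2072/663)/(21) = 296/1989

r = 1/2; a_0 = 1; a_1 = -4/3; a_2 = 12/13; a_3 = -848/1989; a_4 = 296/1989


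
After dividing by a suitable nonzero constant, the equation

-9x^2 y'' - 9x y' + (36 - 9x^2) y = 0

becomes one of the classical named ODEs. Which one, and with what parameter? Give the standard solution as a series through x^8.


All three coefficients share the factor -9; dividing through by -9 gives  x^2 y'' + x y' + (x^2 - 4) y = 0.
This matches the Bessel equation x^2 y'' + x y' + (x^2 - nu^2) y = 0 with nu^2 = 4, so nu = 2; the solution bounded at x = 0 is J_2(x).
Frobenius at x = 0: indicial roots ±nu; for r = nu the recurrence k(k + 2nu) c_k = -c_{k-2} gives the standard series J_nu(x) = sum_{k>=0} (-1)^k / (k! (k+nu)!) (x/2)^(2k+nu). Evaluate the first 4 terms:
  k = 0: (-1)^0 / (0! * 2! * 2^2) x^2 = 1/(1*2*4) x^2 = (1/8) x^2
  k = 1: (-1)^1 / (1! * 3! * 2^4) x^4 = -1/(1*6*16) x^4 = (-1/96) x^4
  k = 2: (-1)^2 / (2! * 4! * 2^6) x^6 = 1/(2*24*64) x^6 = (1/3072) x^6
  k = 3: (-1)^3 / (3! * 5! * 2^8) x^8 = -1/(6*120*256) x^8 = (-1/184320) x^8
Hence J_2(x) = -x^8/184320 + x^6/3072 - x^4/96 + x^2/8 + ....

J_2(x); series = -x^8/184320 + x^6/3072 - x^4/96 + x^2/8


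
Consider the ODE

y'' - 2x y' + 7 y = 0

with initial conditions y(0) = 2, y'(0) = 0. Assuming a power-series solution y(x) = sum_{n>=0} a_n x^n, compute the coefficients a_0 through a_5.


Ansatz: y(x) = sum_{n>=0} a_n x^n, so y'(x) = sum_{n>=1} n a_n x^(n-1) and y''(x) = sum_{n>=2} n(n-1) a_n x^(n-2).
Substitute into P(x) y'' + Q(x) y' + R(x) y = 0 with P(x) = 1, Q(x) = -2x, R(x) = 7, and match powers of x.
Initial conditions: a_0 = 2, a_1 = 0.
Setting the coefficient of each power of x to zero and solving order by order (substituting the coefficients already found):
  x^0: 2 a_2 + 7 a_0 = 0  ->  2 a_2 = -7 a_0 = -14  ->  a_2 = -7
  x^1: 6 a_3 + 5 a_1 = 0  ->  6 a_3 = -5 a_1 = 0  ->  a_3 = 0
  x^2: 12 a_4 + 3 a_2 = 0  ->  12 a_4 = -3 a_2 = 21  ->  a_4 = 7/4
  x^3: 20 a_5 + a_3 = 0  ->  20 a_5 = -a_3 = 0  ->  a_5 = 0
Truncated series: y(x) = 2 - 7 x^2 + (7/4) x^4 + O(x^6).

a_0 = 2; a_1 = 0; a_2 = -7; a_3 = 0; a_4 = 7/4; a_5 = 0


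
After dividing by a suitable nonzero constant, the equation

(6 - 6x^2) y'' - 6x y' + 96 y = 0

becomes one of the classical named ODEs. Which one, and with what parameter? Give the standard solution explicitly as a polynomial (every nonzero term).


All three coefficients share the factor 6; dividing through by 6 gives  (1 - x^2) y'' - x y' + 16 y = 0.
This matches the Chebyshev equation (1 - x^2) y'' - x y' + n^2 y = 0 (note the -x y' term, not -2x y') with n^2 = 16, so n = 4; the polynomial solution is T_4(x).
With y = sum_k a_k x^k, matching x^k gives (k+2)(k+1) a_{k+2} = (k^2 - n^2) a_k = (k - 4)(k + 4) a_k. The right side vanishes at k = 4, so the series with the parity of 4 terminates at degree 4.
Standard normalization: leading coefficient of T_n is 2^(n-1), so a_4 = 2^3 = 8. Work downward with a_k = (k+1)(k+2) a_{k+2} / ((k - 4)(k + 4)):
  a_2 = (3)(4)(8) / ((2 - 4)(2 + 4)) = 96/(-12) = -8
  a_0 = (1)(2)(-8) / ((0 - 4)(0 + 4)) = -16/(-16) = 1
Hence T_4(x) = 8 x^4 - 8 x^2 + 1.

T_4(x); series = 8 x^4 - 8 x^2 + 1


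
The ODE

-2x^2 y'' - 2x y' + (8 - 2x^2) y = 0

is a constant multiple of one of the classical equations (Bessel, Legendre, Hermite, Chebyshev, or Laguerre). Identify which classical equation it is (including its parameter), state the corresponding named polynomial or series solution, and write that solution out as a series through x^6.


All three coefficients share the factor -2; dividing through by -2 gives  x^2 y'' + x y' + (x^2 - 4) y = 0.
This matches the Bessel equation x^2 y'' + x y' + (x^2 - nu^2) y = 0 with nu^2 = 4, so nu = 2; the solution bounded at x = 0 is J_2(x).
Frobenius at x = 0: indicial roots ±nu; for r = nu the recurrence k(k + 2nu) c_k = -c_{k-2} gives the standard series J_nu(x) = sum_{k>=0} (-1)^k / (k! (k+nu)!) (x/2)^(2k+nu). Evaluate the first 3 terms:
  k = 0: (-1)^0 / (0! * 2! * 2^2) x^2 = 1/(1*2*4) x^2 = (1/8) x^2
  k = 1: (-1)^1 / (1! * 3! * 2^4) x^4 = -1/(1*6*16) x^4 = (-1/96) x^4
  k = 2: (-1)^2 / (2! * 4! * 2^6) x^6 = 1/(2*24*64) x^6 = (1/3072) x^6
Hence J_2(x) = x^6/3072 - x^4/96 + x^2/8 + ....

J_2(x); series = x^6/3072 - x^4/96 + x^2/8


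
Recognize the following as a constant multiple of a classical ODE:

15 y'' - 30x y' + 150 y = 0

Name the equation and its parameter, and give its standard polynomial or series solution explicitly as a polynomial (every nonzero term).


All three coefficients share the factor 15; dividing through by 15 gives  y'' - 2x y' + 10 y = 0.
This matches the Hermite equation y'' - 2x y' + 2n y = 0 with 2n = 10, so n = 5; the polynomial solution is H_5(x).
With y = sum_k a_k x^k, matching x^k gives (k+2)(k+1) a_{k+2} = 2(k - n) a_k = 2(k - 5) a_k. The right side vanishes at k = 5, so the series with the parity of 5 terminates at degree 5.
Standard normalization: leading coefficient of H_n is 2^n, so a_5 = 2^5 = 32. Work downward with a_k = (k+1)(k+2) a_{k+2} / (2(k - n)):
  a_3 = (4)(5)(32) / (2(3 - 5)) = 640/(-4) = -160
  a_1 = (2)(3)(-160) / (2(1 - 5)) = -960/(-8) = 120
Hence H_5(x) = 32 x^5 - 160 x^3 + 120 x.

H_5(x); series = 32 x^5 - 160 x^3 + 120 x


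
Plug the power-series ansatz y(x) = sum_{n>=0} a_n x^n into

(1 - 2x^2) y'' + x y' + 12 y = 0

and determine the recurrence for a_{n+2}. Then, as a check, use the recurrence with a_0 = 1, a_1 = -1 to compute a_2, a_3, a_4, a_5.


Substitute y = sum_n a_n x^n.
(1 - 2 x^2) y'' contributes (n+2)(n+1) a_{n+2} - 2 n(n-1) a_n at x^n.
x y'(x) contributes n a_n at x^n.
12 y(x) contributes 12 a_n at x^n.
Matching x^n: (n+2)(n+1) a_{n+2} + (-2 n(n-1) + n + 12) a_n = 0.
Thus a_{n+2} = (2 n(n-1) - n - 12) / ((n+1)(n+2)) * a_n.

Check with a_0 = 1, a_1 = -1 (apply the recurrence for n = 0, 1, 2, 3): a_0 = 1, a_1 = -1, a_2 = -6, a_3 = 13/6, a_4 = 5, a_5 = -13/40.

a_(n+2) = (2 n(n-1) - n - 12) / ((n+1)(n+2)) * a_n; check: a_0 = 1, a_1 = -1, a_2 = -6, a_3 = 13/6, a_4 = 5, a_5 = -13/40


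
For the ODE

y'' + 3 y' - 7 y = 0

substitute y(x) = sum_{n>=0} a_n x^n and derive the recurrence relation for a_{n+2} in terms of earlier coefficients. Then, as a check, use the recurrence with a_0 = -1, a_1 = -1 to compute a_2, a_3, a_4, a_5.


Substitute y = sum_n a_n x^n.
y''(x) has coefficient (n+2)(n+1) a_{n+2} at x^n;
3 y'(x) has coefficient 3 (n+1) a_{n+1} at x^n;
-7 y(x) has coefficient -7 a_n at x^n.
Matching x^n: (n+2)(n+1) a_{n+2} + 3 (n+1) a_{n+1} - 7 a_n = 0.
Thus a_{n+2} = [-3 (n+1) a_{n+1} + 7 a_n] / ((n+1)(n+2)).

Check with a_0 = -1, a_1 = -1 (apply the recurrence for n = 0, 1, 2, 3): a_0 = -1, a_1 = -1, a_2 = -2, a_3 = 5/6, a_4 = -43/24, a_5 = 41/30.

a_(n+2) = [-3 (n+1) a_(n+1) + 7 a_n] / ((n+1)(n+2)); check: a_0 = -1, a_1 = -1, a_2 = -2, a_3 = 5/6, a_4 = -43/24, a_5 = 41/30


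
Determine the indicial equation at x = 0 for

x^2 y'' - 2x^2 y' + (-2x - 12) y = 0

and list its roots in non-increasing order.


Divide by x^2 to reach normal form y'' + P_1(x) y' + P_2(x) y = 0 with P_1(x) = -2 and P_2(x) = -2/x - 12/x^2.
x = 0 is a singular point because the y-coefficient -2/x - 12/x^2 has a pole at x = 0.
It is a regular singular point because x P_1(x) = p(x) = -2x and x^2 P_2(x) = q(x) = -2x - 12 are polynomials, hence analytic at x = 0.
p(0) = 0,  q(0) = -12.
Indicial equation: r(r-1) + p(0) r + q(0) = 0, i.e. r^2 + (p(0) - 1) r + q(0) = 0, i.e. r^2 - 1 r - 12 = 0.
Discriminant: (-1)^2 - 4(-12) = 49, so r = (1 ± 7)/2.
Solving: r_1 = 4, r_2 = -3.

indicial: r^2 - 1 r - 12 = 0; roots r_1 = 4, r_2 = -3


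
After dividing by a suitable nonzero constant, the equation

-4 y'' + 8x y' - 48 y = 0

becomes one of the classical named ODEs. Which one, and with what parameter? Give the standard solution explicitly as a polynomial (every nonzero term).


All three coefficients share the factor -4; dividing through by -4 gives  y'' - 2x y' + 12 y = 0.
This matches the Hermite equation y'' - 2x y' + 2n y = 0 with 2n = 12, so n = 6; the polynomial solution is H_6(x).
With y = sum_k a_k x^k, matching x^k gives (k+2)(k+1) a_{k+2} = 2(k - n) a_k = 2(k - 6) a_k. The right side vanishes at k = 6, so the series with the parity of 6 terminates at degree 6.
Standard normalization: leading coefficient of H_n is 2^n, so a_6 = 2^6 = 64. Work downward with a_k = (k+1)(k+2) a_{k+2} / (2(k - n)):
  a_4 = (5)(6)(64) / (2(4 - 6)) = 1920/(-4) = -480
  a_2 = (3)(4)(-480) / (2(2 - 6)) = -5760/(-8) = 720
  a_0 = (1)(2)(720) / (2(0 - 6)) = 1440/(-12) = -120
Hence H_6(x) = 64 x^6 - 480 x^4 + 720 x^2 - 120.

H_6(x); series = 64 x^6 - 480 x^4 + 720 x^2 - 120


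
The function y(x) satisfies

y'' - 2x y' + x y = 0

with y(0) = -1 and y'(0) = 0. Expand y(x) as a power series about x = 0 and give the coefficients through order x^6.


Ansatz: y(x) = sum_{n>=0} a_n x^n, so y'(x) = sum_{n>=1} n a_n x^(n-1) and y''(x) = sum_{n>=2} n(n-1) a_n x^(n-2).
Substitute into P(x) y'' + Q(x) y' + R(x) y = 0 with P(x) = 1, Q(x) = -2x, R(x) = x, and match powers of x.
Initial conditions: a_0 = -1, a_1 = 0.
Setting the coefficient of each power of x to zero and solving order by order (substituting the coefficients already found):
  x^0: 2 a_2 = 0  ->  a_2 = 0
  x^1: 6 a_3 - 2 a_1 + a_0 = 0  ->  6 a_3 = 2 a_1 - a_0 = 1  ->  a_3 = 1/6
  x^2: 12 a_4 - 4 a_2 + a_1 = 0  ->  12 a_4 = 4 a_2 - a_1 = 0  ->  a_4 = 0
  x^3: 20 a_5 - 6 a_3 + a_2 = 0  ->  20 a_5 = 6 a_3 - a_2 = 1  ->  a_5 = 1/20
  x^4: 30 a_6 - 8 a_4 + a_3 = 0  ->  30 a_6 = 8 a_4 - a_3 = -1/6  ->  a_6 = -1/180
Truncated series: y(x) = -1 + (1/6) x^3 + (1/20) x^5 - (1/180) x^6 + O(x^7).

a_0 = -1; a_1 = 0; a_2 = 0; a_3 = 1/6; a_4 = 0; a_5 = 1/20; a_6 = -1/180


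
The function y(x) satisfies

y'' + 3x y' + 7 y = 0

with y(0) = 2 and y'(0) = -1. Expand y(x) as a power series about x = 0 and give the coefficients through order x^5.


Ansatz: y(x) = sum_{n>=0} a_n x^n, so y'(x) = sum_{n>=1} n a_n x^(n-1) and y''(x) = sum_{n>=2} n(n-1) a_n x^(n-2).
Substitute into P(x) y'' + Q(x) y' + R(x) y = 0 with P(x) = 1, Q(x) = 3x, R(x) = 7, and match powers of x.
Initial conditions: a_0 = 2, a_1 = -1.
Setting the coefficient of each power of x to zero and solving order by order (substituting the coefficients already found):
  x^0: 2 a_2 + 7 a_0 = 0  ->  2 a_2 = -7 a_0 = -14  ->  a_2 = -7
  x^1: 6 a_3 + 10 a_1 = 0  ->  6 a_3 = -10 a_1 = 10  ->  a_3 = 5/3
  x^2: 12 a_4 + 13 a_2 = 0  ->  12 a_4 = -13 a_2 = 91  ->  a_4 = 91/12
  x^3: 20 a_5 + 16 a_3 = 0  ->  20 a_5 = -16 a_3 = -80/3  ->  a_5 = -4/3
Truncated series: y(x) = 2 - x - 7 x^2 + (5/3) x^3 + (91/12) x^4 - (4/3) x^5 + O(x^6).

a_0 = 2; a_1 = -1; a_2 = -7; a_3 = 5/3; a_4 = 91/12; a_5 = -4/3


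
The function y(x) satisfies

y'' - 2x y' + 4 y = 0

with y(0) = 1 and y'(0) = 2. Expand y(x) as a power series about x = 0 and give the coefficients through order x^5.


Ansatz: y(x) = sum_{n>=0} a_n x^n, so y'(x) = sum_{n>=1} n a_n x^(n-1) and y''(x) = sum_{n>=2} n(n-1) a_n x^(n-2).
Substitute into P(x) y'' + Q(x) y' + R(x) y = 0 with P(x) = 1, Q(x) = -2x, R(x) = 4, and match powers of x.
Initial conditions: a_0 = 1, a_1 = 2.
Setting the coefficient of each power of x to zero and solving order by order (substituting the coefficients already found):
  x^0: 2 a_2 + 4 a_0 = 0  ->  2 a_2 = -4 a_0 = -4  ->  a_2 = -2
  x^1: 6 a_3 + 2 a_1 = 0  ->  6 a_3 = -2 a_1 = -4  ->  a_3 = -2/3
  x^2: 12 a_4 = 0  ->  a_4 = 0
  x^3: 20 a_5 - 2 a_3 = 0  ->  20 a_5 = 2 a_3 = -4/3  ->  a_5 = -1/15
Truncated series: y(x) = 1 + 2 x - 2 x^2 - (2/3) x^3 - (1/15) x^5 + O(x^6).

a_0 = 1; a_1 = 2; a_2 = -2; a_3 = -2/3; a_4 = 0; a_5 = -1/15


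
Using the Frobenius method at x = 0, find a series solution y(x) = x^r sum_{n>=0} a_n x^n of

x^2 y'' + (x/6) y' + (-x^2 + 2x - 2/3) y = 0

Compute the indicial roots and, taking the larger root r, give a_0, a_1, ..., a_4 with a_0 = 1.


Write in Frobenius form y'' + (p(x)/x) y' + (q(x)/x^2) y = 0:
  p(x) = 1/6,  q(x) = -x^2 + 2x - 2/3.
Indicial equation: r(r-1) + (1/6) r + (-2/3) = 0 -> roots r_1 = 4/3, r_2 = -1/2.
Take r = r_1 = 4/3. Let y(x) = x^r sum_{n>=0} a_n x^n with a_0 = 1.
Substitute y = x^r sum a_n x^n and match x^{r+n}. The recurrence is
  D(n) a_n + 2 a_{n-1} - 1 a_{n-2} = 0,  where D(n) = (r+n)(r+n-1) + (1/6)(r+n) + (-2/3).
  a_n = [-2 a_{n-1} + 1 a_{n-2}] / D(n).
Since the indicial polynomial factors as (r - r_1)(r - r_2), D(n) = (r_1 + n - r_1)(r_1 + n - r_2) = n(n + 11/6).
Evaluating step by step (a_0 = 1):
  n = 1: D(1) = 1(1 + 11/6) = 17/6; numerator = -2(1) = -2; a_1 = (-2)/(17/6) = -12/17
  n = 2: D(2) = 2(2 + 11/6) = 23/3; numerator = -2(-12/17) + 1(1) = 41/17; a_2 = (41/17)/(23/3) = 123/391
  n = 3: D(3) = 3(3 + 11/6) = 29/2; numerator = -2(123/391) + 1(-12/17) = -522/391; a_3 = (-522/391)/(29/2) = -36/391
  n = 4: D(4) = 4(4 + 11/6) = 70/3; numerator = -2(-36/391) + 1(123/391) = 195/391; a_4 = (195/391)/(70/3) = 117/5474

r = 4/3; a_0 = 1; a_1 = -12/17; a_2 = 123/391; a_3 = -36/391; a_4 = 117/5474


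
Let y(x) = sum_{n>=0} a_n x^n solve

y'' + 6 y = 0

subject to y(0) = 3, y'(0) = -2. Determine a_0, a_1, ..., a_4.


Ansatz: y(x) = sum_{n>=0} a_n x^n, so y'(x) = sum_{n>=1} n a_n x^(n-1) and y''(x) = sum_{n>=2} n(n-1) a_n x^(n-2).
Substitute into P(x) y'' + Q(x) y' + R(x) y = 0 with P(x) = 1, Q(x) = 0, R(x) = 6, and match powers of x.
Initial conditions: a_0 = 3, a_1 = -2.
Setting the coefficient of each power of x to zero and solving order by order (substituting the coefficients already found):
  x^0: 2 a_2 + 6 a_0 = 0  ->  2 a_2 = -6 a_0 = -18  ->  a_2 = -9
  x^1: 6 a_3 + 6 a_1 = 0  ->  6 a_3 = -6 a_1 = 12  ->  a_3 = 2
  x^2: 12 a_4 + 6 a_2 = 0  ->  12 a_4 = -6 a_2 = 54  ->  a_4 = 9/2
Truncated series: y(x) = 3 - 2 x - 9 x^2 + 2 x^3 + (9/2) x^4 + O(x^5).

a_0 = 3; a_1 = -2; a_2 = -9; a_3 = 2; a_4 = 9/2


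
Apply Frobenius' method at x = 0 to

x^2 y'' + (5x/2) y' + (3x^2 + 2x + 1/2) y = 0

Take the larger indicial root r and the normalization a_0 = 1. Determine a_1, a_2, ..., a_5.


Write in Frobenius form y'' + (p(x)/x) y' + (q(x)/x^2) y = 0:
  p(x) = 5/2,  q(x) = 3x^2 + 2x + 1/2.
Indicial equation: r(r-1) + (5/2) r + (1/2) = 0 -> roots r_1 = -1/2, r_2 = -1.
Take r = r_1 = -1/2. Let y(x) = x^r sum_{n>=0} a_n x^n with a_0 = 1.
Substitute y = x^r sum a_n x^n and match x^{r+n}. The recurrence is
  D(n) a_n + 2 a_{n-1} + 3 a_{n-2} = 0,  where D(n) = (r+n)(r+n-1) + (5/2)(r+n) + (1/2).
  a_n = [-2 a_{n-1} - 3 a_{n-2}] / D(n).
Since the indicial polynomial factors as (r - r_1)(r - r_2), D(n) = (r_1 + n - r_1)(r_1 + n - r_2) = n(n + 1/2).
Evaluating step by step (a_0 = 1):
  n = 1: D(1) = 1(1 + 1/2) = 3/2; numerator = -2(1) = -2; a_1 = (-2)/(3/2) = -4/3
  n = 2: D(2) = 2(2 + 1/2) = 5; numerator = -2(-4/3) - 3(1) = -1/3; a_2 = (-1/3)/(5) = -1/15
  n = 3: D(3) = 3(3 + 1/2) = 21/2; numerator = -2(-1/15) - 3(-4/3) = 62/15; a_3 = (62/15)/(21/2) = 124/315
  n = 4: D(4) = 4(4 + 1/2) = 18; numerator = -2(124/315) - 3(-1/15) = -37/63; a_4 = (-37/63)/(18) = -37/1134
  n = 5: D(5) = 5(5 + 1/2) = 55/2; numerator = -2(-37/1134) - 3(124/315) = -3163/2835; a_5 = (-3163/2835)/(55/2) = -6326/155925

r = -1/2; a_0 = 1; a_1 = -4/3; a_2 = -1/15; a_3 = 124/315; a_4 = -37/1134; a_5 = -6326/155925


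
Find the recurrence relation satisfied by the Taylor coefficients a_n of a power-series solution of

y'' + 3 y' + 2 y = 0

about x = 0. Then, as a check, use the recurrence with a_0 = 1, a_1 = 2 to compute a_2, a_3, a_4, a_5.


Substitute y = sum_n a_n x^n.
y''(x) has coefficient (n+2)(n+1) a_{n+2} at x^n;
3 y'(x) has coefficient 3 (n+1) a_{n+1} at x^n;
2 y(x) has coefficient 2 a_n at x^n.
Matching x^n: (n+2)(n+1) a_{n+2} + 3 (n+1) a_{n+1} + 2 a_n = 0.
Thus a_{n+2} = [-3 (n+1) a_{n+1} - 2 a_n] / ((n+1)(n+2)).

Check with a_0 = 1, a_1 = 2 (apply the recurrence for n = 0, 1, 2, 3): a_0 = 1, a_1 = 2, a_2 = -4, a_3 = 10/3, a_4 = -11/6, a_5 = 23/30.

a_(n+2) = [-3 (n+1) a_(n+1) - 2 a_n] / ((n+1)(n+2)); check: a_0 = 1, a_1 = 2, a_2 = -4, a_3 = 10/3, a_4 = -11/6, a_5 = 23/30


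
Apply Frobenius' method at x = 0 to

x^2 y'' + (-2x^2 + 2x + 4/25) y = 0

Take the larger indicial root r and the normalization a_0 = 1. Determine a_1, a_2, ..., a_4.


Write in Frobenius form y'' + (p(x)/x) y' + (q(x)/x^2) y = 0:
  p(x) = 0,  q(x) = -2x^2 + 2x + 4/25.
Indicial equation: r(r-1) + (0) r + (4/25) = 0 -> roots r_1 = 4/5, r_2 = 1/5.
Take r = r_1 = 4/5. Let y(x) = x^r sum_{n>=0} a_n x^n with a_0 = 1.
Substitute y = x^r sum a_n x^n and match x^{r+n}. The recurrence is
  D(n) a_n + 2 a_{n-1} - 2 a_{n-2} = 0,  where D(n) = (r+n)(r+n-1) + (0)(r+n) + (4/25).
  a_n = [-2 a_{n-1} + 2 a_{n-2}] / D(n).
Since the indicial polynomial factors as (r - r_1)(r - r_2), D(n) = (r_1 + n - r_1)(r_1 + n - r_2) = n(n + 3/5).
Evaluating step by step (a_0 = 1):
  n = 1: D(1) = 1(1 + 3/5) = 8/5; numerator = -2(1) = -2; a_1 = (-2)/(8/5) = -5/4
  n = 2: D(2) = 2(2 + 3/5) = 26/5; numerator = -2(-5/4) + 2(1) = 9/2; a_2 = (9/2)/(26/5) = 45/52
  n = 3: D(3) = 3(3 + 3/5) = 54/5; numerator = -2(45/52) + 2(-5/4) = -55/13; a_3 = (-55/13)/(54/5) = -275/702
  n = 4: D(4) = 4(4 + 3/5) = 92/5; numerator = -2(-275/702) + 2(45/52) = 1765/702; a_4 = (1765/702)/(92/5) = 8825/64584

r = 4/5; a_0 = 1; a_1 = -5/4; a_2 = 45/52; a_3 = -275/702; a_4 = 8825/64584


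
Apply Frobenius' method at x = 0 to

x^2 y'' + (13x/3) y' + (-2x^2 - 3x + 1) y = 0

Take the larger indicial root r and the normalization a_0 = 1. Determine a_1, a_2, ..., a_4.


Write in Frobenius form y'' + (p(x)/x) y' + (q(x)/x^2) y = 0:
  p(x) = 13/3,  q(x) = -2x^2 - 3x + 1.
Indicial equation: r(r-1) + (13/3) r + (1) = 0 -> roots r_1 = -1/3, r_2 = -3.
Take r = r_1 = -1/3. Let y(x) = x^r sum_{n>=0} a_n x^n with a_0 = 1.
Substitute y = x^r sum a_n x^n and match x^{r+n}. The recurrence is
  D(n) a_n - 3 a_{n-1} - 2 a_{n-2} = 0,  where D(n) = (r+n)(r+n-1) + (13/3)(r+n) + (1).
  a_n = [3 a_{n-1} + 2 a_{n-2}] / D(n).
Since the indicial polynomial factors as (r - r_1)(r - r_2), D(n) = (r_1 + n - r_1)(r_1 + n - r_2) = n(n + 8/3).
Evaluating step by step (a_0 = 1):
  n = 1: D(1) = 1(1 + 8/3) = 11/3; numerator = 3(1) = 3; a_1 = (3)/(11/3) = 9/11
  n = 2: D(2) = 2(2 + 8/3) = 28/3; numerator = 3(9/11) + 2(1) = 49/11; a_2 = (49/11)/(28/3) = 21/44
  n = 3: D(3) = 3(3 + 8/3) = 17; numerator = 3(21/44) + 2(9/11) = 135/44; a_3 = (135/44)/(17) = 135/748
  n = 4: D(4) = 4(4 + 8/3) = 80/3; numerator = 3(135/748) + 2(21/44) = 1119/748; a_4 = (1119/748)/(80/3) = 3357/59840

r = -1/3; a_0 = 1; a_1 = 9/11; a_2 = 21/44; a_3 = 135/748; a_4 = 3357/59840


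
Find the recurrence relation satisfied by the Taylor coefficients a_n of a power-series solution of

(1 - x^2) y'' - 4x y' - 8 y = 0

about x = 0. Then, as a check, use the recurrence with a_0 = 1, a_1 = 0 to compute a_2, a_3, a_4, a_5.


Substitute y = sum_n a_n x^n.
(1 - 1 x^2) y'' contributes (n+2)(n+1) a_{n+2} - n(n-1) a_n at x^n.
-4 x y'(x) contributes -4 n a_n at x^n.
-8 y(x) contributes -8 a_n at x^n.
Matching x^n: (n+2)(n+1) a_{n+2} + (-n(n-1) - 4 n - 8) a_n = 0.
Thus a_{n+2} = (n(n-1) + 4 n + 8) / ((n+1)(n+2)) * a_n.

Check with a_0 = 1, a_1 = 0 (apply the recurrence for n = 0, 1, 2, 3): a_0 = 1, a_1 = 0, a_2 = 4, a_3 = 0, a_4 = 6, a_5 = 0.

a_(n+2) = (n(n-1) + 4 n + 8) / ((n+1)(n+2)) * a_n; check: a_0 = 1, a_1 = 0, a_2 = 4, a_3 = 0, a_4 = 6, a_5 = 0


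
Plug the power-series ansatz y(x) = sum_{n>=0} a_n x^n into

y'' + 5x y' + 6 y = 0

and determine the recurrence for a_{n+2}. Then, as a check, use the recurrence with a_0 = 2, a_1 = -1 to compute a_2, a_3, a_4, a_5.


Substitute y = sum_n a_n x^n.
y''(x) has coefficient (n+2)(n+1) a_{n+2} at x^n;
5 x y'(x) has coefficient 5 n a_n at x^n (shift);
6 y(x) has coefficient 6 a_n at x^n.
Matching x^n: (n+2)(n+1) a_{n+2} + (5n + 6) a_n = 0.
Thus a_{n+2} = (-5n - 6) / ((n+1)(n+2)) * a_n.

Check with a_0 = 2, a_1 = -1 (apply the recurrence for n = 0, 1, 2, 3): a_0 = 2, a_1 = -1, a_2 = -6, a_3 = 11/6, a_4 = 8, a_5 = -77/40.

a_(n+2) = (-5n - 6) / ((n+1)(n+2)) * a_n; check: a_0 = 2, a_1 = -1, a_2 = -6, a_3 = 11/6, a_4 = 8, a_5 = -77/40


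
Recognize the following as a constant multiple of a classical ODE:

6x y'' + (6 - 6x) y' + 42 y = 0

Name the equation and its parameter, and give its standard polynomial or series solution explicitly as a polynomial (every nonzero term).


All three coefficients share the factor 6; dividing through by 6 gives  x y'' + (1 - x) y' + 7 y = 0.
This matches the Laguerre equation x y'' + (1 - x) y' + n y = 0 with n = 7; the polynomial solution is L_7(x).
With y = sum_k a_k x^k, matching x^k gives (k+1)k a_{k+1} + (k+1) a_{k+1} - k a_k + n a_k = 0, i.e. (k+1)^2 a_{k+1} = (k - n) a_k = (k - 7) a_k. The right side vanishes at k = 7, so the series terminates at degree 7.
Standard normalization L_n(0) = 1 gives a_0 = 1. Work upward with a_{k+1} = (k - 7) a_k / (k+1)^2:
  a_1 = (0 - 7)(1) / 1^2 = -7/1 = -7
  a_2 = (1 - 7)(-7) / 2^2 = 42/4 = 21/2
  a_3 = (2 - 7)(21/2) / 3^2 = (-105/2)/9 = -35/6
  a_4 = (3 - 7)(-35/6) / 4^2 = (70/3)/16 = 35/24
  a_5 = (4 - 7)(35/24) / 5^2 = (-35/8)/25 = -7/40
  a_6 = (5 - 7)(-7/40) / 6^2 = (7/20)/36 = 7/720
  a_7 = (6 - 7)(7/720) / 7^2 = (-7/720)/49 = -1/5040
Hence L_7(x) = -x^7/5040 + 7 x^6/720 - 7 x^5/40 + 35 x^4/24 - 35 x^3/6 + 21 x^2/2 - 7 x + 1.

L_7(x); series = -x^7/5040 + 7 x^6/720 - 7 x^5/40 + 35 x^4/24 - 35 x^3/6 + 21 x^2/2 - 7 x + 1


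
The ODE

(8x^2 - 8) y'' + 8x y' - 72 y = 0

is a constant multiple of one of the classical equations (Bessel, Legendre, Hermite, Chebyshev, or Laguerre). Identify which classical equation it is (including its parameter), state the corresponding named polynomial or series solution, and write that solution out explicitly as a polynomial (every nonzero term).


All three coefficients share the factor -8; dividing through by -8 gives  (1 - x^2) y'' - x y' + 9 y = 0.
This matches the Chebyshev equation (1 - x^2) y'' - x y' + n^2 y = 0 (note the -x y' term, not -2x y') with n^2 = 9, so n = 3; the polynomial solution is T_3(x).
With y = sum_k a_k x^k, matching x^k gives (k+2)(k+1) a_{k+2} = (k^2 - n^2) a_k = (k - 3)(k + 3) a_k. The right side vanishes at k = 3, so the series with the parity of 3 terminates at degree 3.
Standard normalization: leading coefficient of T_n is 2^(n-1), so a_3 = 2^2 = 4. Work downward with a_k = (k+1)(k+2) a_{k+2} / ((k - 3)(k + 3)):
  a_1 = (2)(3)(4) / ((1 - 3)(1 + 3)) = 24/(-8) = -3
Hence T_3(x) = 4 x^3 - 3 x.

T_3(x); series = 4 x^3 - 3 x


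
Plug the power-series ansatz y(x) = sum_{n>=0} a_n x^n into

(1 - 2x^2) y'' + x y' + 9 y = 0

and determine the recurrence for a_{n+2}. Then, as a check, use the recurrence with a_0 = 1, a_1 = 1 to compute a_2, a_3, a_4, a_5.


Substitute y = sum_n a_n x^n.
(1 - 2 x^2) y'' contributes (n+2)(n+1) a_{n+2} - 2 n(n-1) a_n at x^n.
x y'(x) contributes n a_n at x^n.
9 y(x) contributes 9 a_n at x^n.
Matching x^n: (n+2)(n+1) a_{n+2} + (-2 n(n-1) + n + 9) a_n = 0.
Thus a_{n+2} = (2 n(n-1) - n - 9) / ((n+1)(n+2)) * a_n.

Check with a_0 = 1, a_1 = 1 (apply the recurrence for n = 0, 1, 2, 3): a_0 = 1, a_1 = 1, a_2 = -9/2, a_3 = -5/3, a_4 = 21/8, a_5 = 0.

a_(n+2) = (2 n(n-1) - n - 9) / ((n+1)(n+2)) * a_n; check: a_0 = 1, a_1 = 1, a_2 = -9/2, a_3 = -5/3, a_4 = 21/8, a_5 = 0


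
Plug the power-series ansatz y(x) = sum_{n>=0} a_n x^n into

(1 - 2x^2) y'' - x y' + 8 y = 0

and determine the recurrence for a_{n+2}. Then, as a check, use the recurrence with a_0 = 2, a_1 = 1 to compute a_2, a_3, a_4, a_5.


Substitute y = sum_n a_n x^n.
(1 - 2 x^2) y'' contributes (n+2)(n+1) a_{n+2} - 2 n(n-1) a_n at x^n.
-x y'(x) contributes -n a_n at x^n.
8 y(x) contributes 8 a_n at x^n.
Matching x^n: (n+2)(n+1) a_{n+2} + (-2 n(n-1) - n + 8) a_n = 0.
Thus a_{n+2} = (2 n(n-1) + n - 8) / ((n+1)(n+2)) * a_n.

Check with a_0 = 2, a_1 = 1 (apply the recurrence for n = 0, 1, 2, 3): a_0 = 2, a_1 = 1, a_2 = -8, a_3 = -7/6, a_4 = 4/3, a_5 = -49/120.

a_(n+2) = (2 n(n-1) + n - 8) / ((n+1)(n+2)) * a_n; check: a_0 = 2, a_1 = 1, a_2 = -8, a_3 = -7/6, a_4 = 4/3, a_5 = -49/120


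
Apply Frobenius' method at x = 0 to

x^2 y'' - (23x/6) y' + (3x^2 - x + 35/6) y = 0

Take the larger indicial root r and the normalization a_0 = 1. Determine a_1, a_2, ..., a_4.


Write in Frobenius form y'' + (p(x)/x) y' + (q(x)/x^2) y = 0:
  p(x) = -23/6,  q(x) = 3x^2 - x + 35/6.
Indicial equation: r(r-1) + (-23/6) r + (35/6) = 0 -> roots r_1 = 5/2, r_2 = 7/3.
Take r = r_1 = 5/2. Let y(x) = x^r sum_{n>=0} a_n x^n with a_0 = 1.
Substitute y = x^r sum a_n x^n and match x^{r+n}. The recurrence is
  D(n) a_n - 1 a_{n-1} + 3 a_{n-2} = 0,  where D(n) = (r+n)(r+n-1) + (-23/6)(r+n) + (35/6).
  a_n = [1 a_{n-1} - 3 a_{n-2}] / D(n).
Since the indicial polynomial factors as (r - r_1)(r - r_2), D(n) = (r_1 + n - r_1)(r_1 + n - r_2) = n(n + 1/6).
Evaluating step by step (a_0 = 1):
  n = 1: D(1) = 1(1 + 1/6) = 7/6; numerator = 1(1) = 1; a_1 = (1)/(7/6) = 6/7
  n = 2: D(2) = 2(2 + 1/6) = 13/3; numerator = 1(6/7) - 3(1) = -15/7; a_2 = (-15/7)/(13/3) = -45/91
  n = 3: D(3) = 3(3 + 1/6) = 19/2; numerator = 1(-45/91) - 3(6/7) = -279/91; a_3 = (-279/91)/(19/2) = -558/1729
  n = 4: D(4) = 4(4 + 1/6) = 50/3; numerator = 1(-558/1729) - 3(-45/91) = 2007/1729; a_4 = (2007/1729)/(50/3) = 6021/86450

r = 5/2; a_0 = 1; a_1 = 6/7; a_2 = -45/91; a_3 = -558/1729; a_4 = 6021/86450


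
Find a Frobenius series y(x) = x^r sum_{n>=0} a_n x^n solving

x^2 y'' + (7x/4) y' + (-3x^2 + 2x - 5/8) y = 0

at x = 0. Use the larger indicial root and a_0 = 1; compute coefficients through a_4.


Write in Frobenius form y'' + (p(x)/x) y' + (q(x)/x^2) y = 0:
  p(x) = 7/4,  q(x) = -3x^2 + 2x - 5/8.
Indicial equation: r(r-1) + (7/4) r + (-5/8) = 0 -> roots r_1 = 1/2, r_2 = -5/4.
Take r = r_1 = 1/2. Let y(x) = x^r sum_{n>=0} a_n x^n with a_0 = 1.
Substitute y = x^r sum a_n x^n and match x^{r+n}. The recurrence is
  D(n) a_n + 2 a_{n-1} - 3 a_{n-2} = 0,  where D(n) = (r+n)(r+n-1) + (7/4)(r+n) + (-5/8).
  a_n = [-2 a_{n-1} + 3 a_{n-2}] / D(n).
Since the indicial polynomial factors as (r - r_1)(r - r_2), D(n) = (r_1 + n - r_1)(r_1 + n - r_2) = n(n + 7/4).
Evaluating step by step (a_0 = 1):
  n = 1: D(1) = 1(1 + 7/4) = 11/4; numerator = -2(1) = -2; a_1 = (-2)/(11/4) = -8/11
  n = 2: D(2) = 2(2 + 7/4) = 15/2; numerator = -2(-8/11) + 3(1) = 49/11; a_2 = (49/11)/(15/2) = 98/165
  n = 3: D(3) = 3(3 + 7/4) = 57/4; numerator = -2(98/165) + 3(-8/11) = -556/165; a_3 = (-556/165)/(57/4) = -2224/9405
  n = 4: D(4) = 4(4 + 7/4) = 23; numerator = -2(-2224/9405) + 3(98/165) = 21206/9405; a_4 = (21206/9405)/(23) = 922/9405

r = 1/2; a_0 = 1; a_1 = -8/11; a_2 = 98/165; a_3 = -2224/9405; a_4 = 922/9405


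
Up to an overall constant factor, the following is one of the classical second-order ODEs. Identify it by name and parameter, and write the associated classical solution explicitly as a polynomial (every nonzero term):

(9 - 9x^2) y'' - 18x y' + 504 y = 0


All three coefficients share the factor 9; dividing through by 9 gives  (1 - x^2) y'' - 2x y' + 56 y = 0.
This matches the Legendre equation (1 - x^2) y'' - 2x y' + n(n+1) y = 0 (note the -2x y' term) with n(n+1) = 56, so n = 7; the polynomial solution is P_7(x).
With y = sum_k a_k x^k, matching x^k gives (k+2)(k+1) a_{k+2} = [k(k+1) - n(n+1)] a_k = (k - 7)(k + 8) a_k. The right side vanishes at k = 7, so the series with the parity of 7 terminates at degree 7.
Standard normalization (P_n(1) = 1): leading coefficient (2n)!/(2^n (n!)^2) = 87178291200/(128*25401600) = 429/16, so a_7 = 429/16. Work downward with a_k = (k+1)(k+2) a_{k+2} / ((k - 7)(k + 8)):
  a_5 = (6)(7)(429/16) / ((5 - 7)(5 + 8)) = (9009/8)/(-26) = -693/16
  a_3 = (4)(5)(-693/16) / ((3 - 7)(3 + 8)) = (-3465/4)/(-44) = 315/16
  a_1 = (2)(3)(315/16) / ((1 - 7)(1 + 8)) = (945/8)/(-54) = -35/16
Hence P_7(x) = 429 x^7/16 - 693 x^5/16 + 315 x^3/16 - 35 x/16.

P_7(x); series = 429 x^7/16 - 693 x^5/16 + 315 x^3/16 - 35 x/16


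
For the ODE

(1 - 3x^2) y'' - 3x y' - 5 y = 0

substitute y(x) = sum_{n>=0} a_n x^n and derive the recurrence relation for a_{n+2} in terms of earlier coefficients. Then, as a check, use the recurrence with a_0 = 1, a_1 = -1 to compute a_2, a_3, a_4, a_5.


Substitute y = sum_n a_n x^n.
(1 - 3 x^2) y'' contributes (n+2)(n+1) a_{n+2} - 3 n(n-1) a_n at x^n.
-3 x y'(x) contributes -3 n a_n at x^n.
-5 y(x) contributes -5 a_n at x^n.
Matching x^n: (n+2)(n+1) a_{n+2} + (-3 n(n-1) - 3 n - 5) a_n = 0.
Thus a_{n+2} = (3 n(n-1) + 3 n + 5) / ((n+1)(n+2)) * a_n.

Check with a_0 = 1, a_1 = -1 (apply the recurrence for n = 0, 1, 2, 3): a_0 = 1, a_1 = -1, a_2 = 5/2, a_3 = -4/3, a_4 = 85/24, a_5 = -32/15.

a_(n+2) = (3 n(n-1) + 3 n + 5) / ((n+1)(n+2)) * a_n; check: a_0 = 1, a_1 = -1, a_2 = 5/2, a_3 = -4/3, a_4 = 85/24, a_5 = -32/15


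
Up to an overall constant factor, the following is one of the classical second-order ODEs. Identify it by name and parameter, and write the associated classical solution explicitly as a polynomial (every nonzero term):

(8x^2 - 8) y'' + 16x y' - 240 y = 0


All three coefficients share the factor -8; dividing through by -8 gives  (1 - x^2) y'' - 2x y' + 30 y = 0.
This matches the Legendre equation (1 - x^2) y'' - 2x y' + n(n+1) y = 0 (note the -2x y' term) with n(n+1) = 30, so n = 5; the polynomial solution is P_5(x).
With y = sum_k a_k x^k, matching x^k gives (k+2)(k+1) a_{k+2} = [k(k+1) - n(n+1)] a_k = (k - 5)(k + 6) a_k. The right side vanishes at k = 5, so the series with the parity of 5 terminates at degree 5.
Standard normalization (P_n(1) = 1): leading coefficient (2n)!/(2^n (n!)^2) = 3628800/(32*14400) = 63/8, so a_5 = 63/8. Work downward with a_k = (k+1)(k+2) a_{k+2} / ((k - 5)(k + 6)):
  a_3 = (4)(5)(63/8) / ((3 - 5)(3 + 6)) = (315/2)/(-18) = -35/4
  a_1 = (2)(3)(-35/4) / ((1 - 5)(1 + 6)) = (-105/2)/(-28) = 15/8
Hence P_5(x) = 63 x^5/8 - 35 x^3/4 + 15 x/8.

P_5(x); series = 63 x^5/8 - 35 x^3/4 + 15 x/8


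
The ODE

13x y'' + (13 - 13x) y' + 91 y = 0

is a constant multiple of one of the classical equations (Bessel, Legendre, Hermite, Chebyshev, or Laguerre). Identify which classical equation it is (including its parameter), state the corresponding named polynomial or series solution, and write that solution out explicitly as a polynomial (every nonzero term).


All three coefficients share the factor 13; dividing through by 13 gives  x y'' + (1 - x) y' + 7 y = 0.
This matches the Laguerre equation x y'' + (1 - x) y' + n y = 0 with n = 7; the polynomial solution is L_7(x).
With y = sum_k a_k x^k, matching x^k gives (k+1)k a_{k+1} + (k+1) a_{k+1} - k a_k + n a_k = 0, i.e. (k+1)^2 a_{k+1} = (k - n) a_k = (k - 7) a_k. The right side vanishes at k = 7, so the series terminates at degree 7.
Standard normalization L_n(0) = 1 gives a_0 = 1. Work upward with a_{k+1} = (k - 7) a_k / (k+1)^2:
  a_1 = (0 - 7)(1) / 1^2 = -7/1 = -7
  a_2 = (1 - 7)(-7) / 2^2 = 42/4 = 21/2
  a_3 = (2 - 7)(21/2) / 3^2 = (-105/2)/9 = -35/6
  a_4 = (3 - 7)(-35/6) / 4^2 = (70/3)/16 = 35/24
  a_5 = (4 - 7)(35/24) / 5^2 = (-35/8)/25 = -7/40
  a_6 = (5 - 7)(-7/40) / 6^2 = (7/20)/36 = 7/720
  a_7 = (6 - 7)(7/720) / 7^2 = (-7/720)/49 = -1/5040
Hence L_7(x) = -x^7/5040 + 7 x^6/720 - 7 x^5/40 + 35 x^4/24 - 35 x^3/6 + 21 x^2/2 - 7 x + 1.

L_7(x); series = -x^7/5040 + 7 x^6/720 - 7 x^5/40 + 35 x^4/24 - 35 x^3/6 + 21 x^2/2 - 7 x + 1


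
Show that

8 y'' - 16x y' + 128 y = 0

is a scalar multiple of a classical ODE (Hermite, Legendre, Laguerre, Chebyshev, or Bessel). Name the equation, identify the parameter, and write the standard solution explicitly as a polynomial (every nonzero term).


All three coefficients share the factor 8; dividing through by 8 gives  y'' - 2x y' + 16 y = 0.
This matches the Hermite equation y'' - 2x y' + 2n y = 0 with 2n = 16, so n = 8; the polynomial solution is H_8(x).
With y = sum_k a_k x^k, matching x^k gives (k+2)(k+1) a_{k+2} = 2(k - n) a_k = 2(k - 8) a_k. The right side vanishes at k = 8, so the series with the parity of 8 terminates at degree 8.
Standard normalization: leading coefficient of H_n is 2^n, so a_8 = 2^8 = 256. Work downward with a_k = (k+1)(k+2) a_{k+2} / (2(k - n)):
  a_6 = (7)(8)(256) / (2(6 - 8)) = 14336/(-4) = -3584
  a_4 = (5)(6)(-3584) / (2(4 - 8)) = -107520/(-8) = 13440
  a_2 = (3)(4)(13440) / (2(2 - 8)) = 161280/(-12) = -13440
  a_0 = (1)(2)(-13440) / (2(0 - 8)) = -26880/(-16) = 1680
Hence H_8(x) = 256 x^8 - 3584 x^6 + 13440 x^4 - 13440 x^2 + 1680.

H_8(x); series = 256 x^8 - 3584 x^6 + 13440 x^4 - 13440 x^2 + 1680


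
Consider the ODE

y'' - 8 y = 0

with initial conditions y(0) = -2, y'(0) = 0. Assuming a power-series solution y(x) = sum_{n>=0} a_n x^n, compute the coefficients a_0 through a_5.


Ansatz: y(x) = sum_{n>=0} a_n x^n, so y'(x) = sum_{n>=1} n a_n x^(n-1) and y''(x) = sum_{n>=2} n(n-1) a_n x^(n-2).
Substitute into P(x) y'' + Q(x) y' + R(x) y = 0 with P(x) = 1, Q(x) = 0, R(x) = -8, and match powers of x.
Initial conditions: a_0 = -2, a_1 = 0.
Setting the coefficient of each power of x to zero and solving order by order (substituting the coefficients already found):
  x^0: 2 a_2 - 8 a_0 = 0  ->  2 a_2 = 8 a_0 = -16  ->  a_2 = -8
  x^1: 6 a_3 - 8 a_1 = 0  ->  6 a_3 = 8 a_1 = 0  ->  a_3 = 0
  x^2: 12 a_4 - 8 a_2 = 0  ->  12 a_4 = 8 a_2 = -64  ->  a_4 = -16/3
  x^3: 20 a_5 - 8 a_3 = 0  ->  20 a_5 = 8 a_3 = 0  ->  a_5 = 0
Truncated series: y(x) = -2 - 8 x^2 - (16/3) x^4 + O(x^6).

a_0 = -2; a_1 = 0; a_2 = -8; a_3 = 0; a_4 = -16/3; a_5 = 0


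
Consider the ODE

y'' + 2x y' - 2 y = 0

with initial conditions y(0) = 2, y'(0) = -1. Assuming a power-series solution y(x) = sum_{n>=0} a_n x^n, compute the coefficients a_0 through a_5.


Ansatz: y(x) = sum_{n>=0} a_n x^n, so y'(x) = sum_{n>=1} n a_n x^(n-1) and y''(x) = sum_{n>=2} n(n-1) a_n x^(n-2).
Substitute into P(x) y'' + Q(x) y' + R(x) y = 0 with P(x) = 1, Q(x) = 2x, R(x) = -2, and match powers of x.
Initial conditions: a_0 = 2, a_1 = -1.
Setting the coefficient of each power of x to zero and solving order by order (substituting the coefficients already found):
  x^0: 2 a_2 - 2 a_0 = 0  ->  2 a_2 = 2 a_0 = 4  ->  a_2 = 2
  x^1: 6 a_3 = 0  ->  a_3 = 0
  x^2: 12 a_4 + 2 a_2 = 0  ->  12 a_4 = -2 a_2 = -4  ->  a_4 = -1/3
  x^3: 20 a_5 + 4 a_3 = 0  ->  20 a_5 = -4 a_3 = 0  ->  a_5 = 0
Truncated series: y(x) = 2 - x + 2 x^2 - (1/3) x^4 + O(x^6).

a_0 = 2; a_1 = -1; a_2 = 2; a_3 = 0; a_4 = -1/3; a_5 = 0


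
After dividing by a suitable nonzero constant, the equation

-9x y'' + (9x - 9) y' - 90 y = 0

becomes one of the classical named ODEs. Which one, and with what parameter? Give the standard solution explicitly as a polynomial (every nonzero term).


All three coefficients share the factor -9; dividing through by -9 gives  x y'' + (1 - x) y' + 10 y = 0.
This matches the Laguerre equation x y'' + (1 - x) y' + n y = 0 with n = 10; the polynomial solution is L_10(x).
With y = sum_k a_k x^k, matching x^k gives (k+1)k a_{k+1} + (k+1) a_{k+1} - k a_k + n a_k = 0, i.e. (k+1)^2 a_{k+1} = (k - n) a_k = (k - 10) a_k. The right side vanishes at k = 10, so the series terminates at degree 10.
Standard normalization L_n(0) = 1 gives a_0 = 1. Work upward with a_{k+1} = (k - 10) a_k / (k+1)^2:
  a_1 = (0 - 10)(1) / 1^2 = -10/1 = -10
  a_2 = (1 - 10)(-10) / 2^2 = 90/4 = 45/2
  a_3 = (2 - 10)(45/2) / 3^2 = -180/9 = -20
  a_4 = (3 - 10)(-20) / 4^2 = 140/16 = 35/4
  a_5 = (4 - 10)(35/4) / 5^2 = (-105/2)/25 = -21/10
  a_6 = (5 - 10)(-21/10) / 6^2 = (21/2)/36 = 7/24
  a_7 = (6 - 10)(7/24) / 7^2 = (-7/6)/49 = -1/42
  a_8 = (7 - 10)(-1/42) / 8^2 = (1/14)/64 = 1/896
  a_9 = (8 - 10)(1/896) / 9^2 = (-1/448)/81 = -1/36288
  a_10 = (9 - 10)(-1/36288) / 10^2 = (1/36288)/100 = 1/3628800
Hence L_10(x) = x^10/3628800 - x^9/36288 + x^8/896 - x^7/42 + 7 x^6/24 - 21 x^5/10 + 35 x^4/4 - 20 x^3 + 45 x^2/2 - 10 x + 1.

L_10(x); series = x^10/3628800 - x^9/36288 + x^8/896 - x^7/42 + 7 x^6/24 - 21 x^5/10 + 35 x^4/4 - 20 x^3 + 45 x^2/2 - 10 x + 1
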